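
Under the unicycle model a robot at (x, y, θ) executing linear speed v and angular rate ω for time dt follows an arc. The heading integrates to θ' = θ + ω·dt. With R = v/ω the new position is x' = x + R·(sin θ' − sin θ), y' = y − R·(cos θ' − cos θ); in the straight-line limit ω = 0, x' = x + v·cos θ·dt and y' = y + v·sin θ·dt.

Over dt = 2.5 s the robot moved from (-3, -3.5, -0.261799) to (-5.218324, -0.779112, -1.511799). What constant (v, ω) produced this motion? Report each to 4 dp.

v = -1.5000, ω = -0.5000

Δθ = -1.511799 − -0.261799 = -1.250000
ω = Δθ/dt = -1.250000/2.5 = -0.5000
R = −Δy/(cos θ' − cos θ) = 3.0000
v = R·ω = 3.0000·-0.5000 = -1.5000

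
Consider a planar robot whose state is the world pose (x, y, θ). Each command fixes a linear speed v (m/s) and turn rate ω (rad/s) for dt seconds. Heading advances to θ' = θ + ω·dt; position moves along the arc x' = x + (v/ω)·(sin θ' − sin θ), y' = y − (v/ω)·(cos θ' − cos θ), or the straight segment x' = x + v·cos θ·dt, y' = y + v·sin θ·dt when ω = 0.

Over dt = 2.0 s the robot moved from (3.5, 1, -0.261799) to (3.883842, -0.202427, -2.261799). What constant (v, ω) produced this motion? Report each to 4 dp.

v = 0.7500, ω = -1.0000

Δθ = -2.261799 − -0.261799 = -2.000000
ω = Δθ/dt = -2.000000/2.0 = -1.0000
R = −Δy/(cos θ' − cos θ) = -0.7500
v = R·ω = -0.7500·-1.0000 = 0.7500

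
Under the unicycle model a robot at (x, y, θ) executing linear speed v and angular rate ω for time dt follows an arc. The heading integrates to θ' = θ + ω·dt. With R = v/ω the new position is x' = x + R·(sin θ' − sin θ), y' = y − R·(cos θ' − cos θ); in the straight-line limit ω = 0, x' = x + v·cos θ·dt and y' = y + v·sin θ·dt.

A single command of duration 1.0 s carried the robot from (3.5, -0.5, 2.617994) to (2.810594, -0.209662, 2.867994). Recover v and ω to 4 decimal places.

v = 0.7500, ω = 0.2500

Δθ = 2.867994 − 2.617994 = 0.250000
ω = Δθ/dt = 0.250000/1.0 = 0.2500
R = Δx/(sin θ' − sin θ) = 3.0000
v = R·ω = 3.0000·0.2500 = 0.7500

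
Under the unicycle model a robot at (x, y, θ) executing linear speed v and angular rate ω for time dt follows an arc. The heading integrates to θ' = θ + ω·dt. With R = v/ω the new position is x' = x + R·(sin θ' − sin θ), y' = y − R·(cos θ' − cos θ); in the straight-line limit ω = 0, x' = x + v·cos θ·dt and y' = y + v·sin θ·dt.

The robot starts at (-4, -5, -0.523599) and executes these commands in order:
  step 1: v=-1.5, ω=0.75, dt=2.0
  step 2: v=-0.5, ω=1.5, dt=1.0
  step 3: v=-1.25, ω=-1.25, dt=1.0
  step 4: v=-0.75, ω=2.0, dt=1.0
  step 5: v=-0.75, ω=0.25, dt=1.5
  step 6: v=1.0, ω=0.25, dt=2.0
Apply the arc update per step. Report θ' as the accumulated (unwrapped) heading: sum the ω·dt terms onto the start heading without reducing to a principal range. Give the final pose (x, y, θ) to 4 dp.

step 1: θ'=0.9764 (R=-2.0000) → pose (-6.6570, -5.6120, 0.9764)
step 2: θ'=2.4764 (R=-0.3333) → pose (-6.5865, -6.0610, 2.4764)
step 3: θ'=1.2264 (R=1.0000) → pose (-6.2625, -7.1854, 1.2264)
step 4: θ'=3.2264 (R=-0.3750) → pose (-5.8777, -7.6857, 3.2264)
step 5: θ'=3.6014 (R=-3.0000) → pose (-4.8005, -7.3849, 3.6014)
step 6: θ'=4.1014 (R=4.0000) → pose (-6.3017, -8.6747, 4.1014)

(-6.3017, -8.6747, 4.1014)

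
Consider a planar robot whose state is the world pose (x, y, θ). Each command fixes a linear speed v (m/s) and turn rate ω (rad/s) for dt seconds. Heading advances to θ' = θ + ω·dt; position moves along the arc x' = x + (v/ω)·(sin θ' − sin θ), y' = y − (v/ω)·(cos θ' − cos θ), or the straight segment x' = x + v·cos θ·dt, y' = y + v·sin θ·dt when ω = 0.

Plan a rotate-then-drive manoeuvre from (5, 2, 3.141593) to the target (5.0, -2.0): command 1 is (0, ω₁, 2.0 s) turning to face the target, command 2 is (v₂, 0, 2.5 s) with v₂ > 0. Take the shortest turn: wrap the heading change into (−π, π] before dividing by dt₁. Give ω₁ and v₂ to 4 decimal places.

heading to target = atan2(-2−2, 5−5) = -1.5708
Δθ = wrap(-1.5708 − 3.1416) = 1.5708; ω₁ = Δθ/dt₁ = 0.7854
distance = √((5−5)² + (-2−2)²) = 4.0000; v₂ = distance/dt₂ = 1.6000

ω₁ = 0.7854, v₂ = 1.6000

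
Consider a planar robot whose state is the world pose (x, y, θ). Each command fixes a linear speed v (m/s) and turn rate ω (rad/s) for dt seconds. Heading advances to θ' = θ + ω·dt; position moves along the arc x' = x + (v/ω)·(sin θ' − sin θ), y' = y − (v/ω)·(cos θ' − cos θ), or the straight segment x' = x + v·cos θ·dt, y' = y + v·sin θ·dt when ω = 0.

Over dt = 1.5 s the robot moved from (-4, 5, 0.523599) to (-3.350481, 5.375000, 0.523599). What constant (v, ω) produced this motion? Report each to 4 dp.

Δθ = 0.523599 − 0.523599 = 0.000000
ω = Δθ/dt = 0.000000/1.5 = 0.0000
ω = 0 → v = (Δx·cos θ + Δy·sin θ)/dt = 0.5000

v = 0.5000, ω = 0.0000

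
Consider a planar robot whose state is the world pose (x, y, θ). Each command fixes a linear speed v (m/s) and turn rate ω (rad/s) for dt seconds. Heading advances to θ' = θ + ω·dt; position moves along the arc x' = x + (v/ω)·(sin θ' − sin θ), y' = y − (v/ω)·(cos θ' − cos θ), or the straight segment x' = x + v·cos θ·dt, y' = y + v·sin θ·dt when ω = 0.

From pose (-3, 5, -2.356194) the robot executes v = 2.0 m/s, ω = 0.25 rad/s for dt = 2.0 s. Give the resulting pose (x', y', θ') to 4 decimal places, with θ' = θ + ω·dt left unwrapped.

(-5.0195, 1.5955, -1.8562)

θ' = -2.3562 + 0.25·2.0 = -1.8562
R = v/ω = 2.0/0.25 = 8.0000
x' = -3 + 8.0000·(sin -1.8562 − sin -2.3562) = -5.0195
y' = 5 − 8.0000·(cos -1.8562 − cos -2.3562) = 1.5955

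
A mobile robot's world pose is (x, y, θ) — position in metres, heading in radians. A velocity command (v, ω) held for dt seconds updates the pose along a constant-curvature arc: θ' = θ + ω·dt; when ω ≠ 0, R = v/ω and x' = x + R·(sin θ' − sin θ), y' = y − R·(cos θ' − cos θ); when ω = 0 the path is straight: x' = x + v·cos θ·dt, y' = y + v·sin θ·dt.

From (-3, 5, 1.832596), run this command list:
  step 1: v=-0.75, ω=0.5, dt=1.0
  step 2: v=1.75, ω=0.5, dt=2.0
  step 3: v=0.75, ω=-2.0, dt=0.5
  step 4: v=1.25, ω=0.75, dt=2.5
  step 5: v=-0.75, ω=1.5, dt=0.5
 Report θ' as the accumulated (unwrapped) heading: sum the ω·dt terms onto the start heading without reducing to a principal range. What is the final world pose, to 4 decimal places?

(-8.7935, 5.5017, 4.9576)

step 1: θ'=2.3326 (R=-1.5000) → pose (-2.6365, 4.3529, 2.3326)
step 2: θ'=3.3326 (R=3.5000) → pose (-5.8335, 5.3735, 3.3326)
step 3: θ'=2.3326 (R=-0.3750) → pose (-6.1761, 5.4828, 2.3326)
step 4: θ'=4.2076 (R=1.6667) → pose (-8.8409, 5.1385, 4.2076)
step 5: θ'=4.9576 (R=-0.5000) → pose (-8.7935, 5.5017, 4.9576)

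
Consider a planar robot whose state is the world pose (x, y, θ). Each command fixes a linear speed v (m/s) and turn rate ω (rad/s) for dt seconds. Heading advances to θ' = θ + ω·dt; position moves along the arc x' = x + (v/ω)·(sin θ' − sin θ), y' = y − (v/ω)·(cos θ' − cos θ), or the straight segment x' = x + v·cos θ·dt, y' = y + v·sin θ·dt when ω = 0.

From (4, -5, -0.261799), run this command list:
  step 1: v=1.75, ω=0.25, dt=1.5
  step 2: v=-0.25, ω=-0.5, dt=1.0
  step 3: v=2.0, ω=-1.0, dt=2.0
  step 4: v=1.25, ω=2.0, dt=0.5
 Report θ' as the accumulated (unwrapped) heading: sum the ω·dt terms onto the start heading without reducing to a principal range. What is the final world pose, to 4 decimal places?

(6.7869, -9.0387, -1.3868)

step 1: θ'=0.1132 (R=7.0000) → pose (6.6024, -5.1937, 0.1132)
step 2: θ'=-0.3868 (R=0.5000) → pose (6.3574, -5.1600, -0.3868)
step 3: θ'=-2.3868 (R=-2.0000) → pose (6.9732, -8.4690, -2.3868)
step 4: θ'=-1.3868 (R=0.6250) → pose (6.7869, -9.0387, -1.3868)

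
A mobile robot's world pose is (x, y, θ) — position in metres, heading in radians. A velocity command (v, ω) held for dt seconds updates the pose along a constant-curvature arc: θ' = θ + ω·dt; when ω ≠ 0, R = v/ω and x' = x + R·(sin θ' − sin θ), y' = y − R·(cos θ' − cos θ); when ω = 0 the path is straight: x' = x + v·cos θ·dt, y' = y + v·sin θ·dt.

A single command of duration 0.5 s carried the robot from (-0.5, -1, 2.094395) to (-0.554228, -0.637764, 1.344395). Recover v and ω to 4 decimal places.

v = 0.7500, ω = -1.5000

Δθ = 1.344395 − 2.094395 = -0.750000
ω = Δθ/dt = -0.750000/0.5 = -1.5000
R = −Δy/(cos θ' − cos θ) = -0.5000
v = R·ω = -0.5000·-1.5000 = 0.7500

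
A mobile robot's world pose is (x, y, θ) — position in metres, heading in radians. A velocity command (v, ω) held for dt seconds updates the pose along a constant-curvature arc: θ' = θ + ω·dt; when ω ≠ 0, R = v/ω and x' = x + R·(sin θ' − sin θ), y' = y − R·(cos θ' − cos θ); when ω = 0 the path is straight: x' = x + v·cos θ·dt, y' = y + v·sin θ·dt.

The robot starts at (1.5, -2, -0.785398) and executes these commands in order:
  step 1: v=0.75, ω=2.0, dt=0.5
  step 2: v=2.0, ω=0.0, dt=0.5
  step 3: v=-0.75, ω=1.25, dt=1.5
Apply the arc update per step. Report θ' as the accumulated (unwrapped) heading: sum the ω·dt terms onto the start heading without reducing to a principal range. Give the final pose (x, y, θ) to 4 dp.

(2.4288, -2.7720, 2.0896)

step 1: θ'=0.2146 (R=0.3750) → pose (1.8450, -2.1012, 0.2146)
step 2: θ'=0.2146 (straight) → pose (2.8221, -1.8883, 0.2146)
step 3: θ'=2.0896 (R=-0.6000) → pose (2.4288, -2.7720, 2.0896)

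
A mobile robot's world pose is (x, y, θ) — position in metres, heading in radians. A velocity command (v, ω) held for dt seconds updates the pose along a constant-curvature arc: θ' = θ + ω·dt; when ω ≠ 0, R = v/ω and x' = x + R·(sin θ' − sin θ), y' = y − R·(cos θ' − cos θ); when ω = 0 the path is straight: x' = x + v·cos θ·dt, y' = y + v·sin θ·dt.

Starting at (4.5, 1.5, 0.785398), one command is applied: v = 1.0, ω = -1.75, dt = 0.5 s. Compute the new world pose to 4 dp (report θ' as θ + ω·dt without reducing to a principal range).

(4.9552, 1.6651, -0.0896)

θ' = 0.7854 + -1.75·0.5 = -0.0896
R = v/ω = 1.0/-1.75 = -0.5714
x' = 4.5 + -0.5714·(sin -0.0896 − sin 0.7854) = 4.9552
y' = 1.5 − -0.5714·(cos -0.0896 − cos 0.7854) = 1.6651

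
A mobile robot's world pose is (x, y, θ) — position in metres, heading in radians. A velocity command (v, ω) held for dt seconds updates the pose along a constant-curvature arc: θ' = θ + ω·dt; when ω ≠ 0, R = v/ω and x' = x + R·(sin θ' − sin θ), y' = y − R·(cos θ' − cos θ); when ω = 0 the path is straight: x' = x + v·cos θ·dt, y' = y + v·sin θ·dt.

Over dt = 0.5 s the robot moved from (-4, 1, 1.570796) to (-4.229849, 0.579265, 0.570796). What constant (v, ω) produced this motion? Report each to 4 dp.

v = -1.0000, ω = -2.0000

Δθ = 0.570796 − 1.570796 = -1.000000
ω = Δθ/dt = -1.000000/0.5 = -2.0000
R = −Δy/(cos θ' − cos θ) = 0.5000
v = R·ω = 0.5000·-2.0000 = -1.0000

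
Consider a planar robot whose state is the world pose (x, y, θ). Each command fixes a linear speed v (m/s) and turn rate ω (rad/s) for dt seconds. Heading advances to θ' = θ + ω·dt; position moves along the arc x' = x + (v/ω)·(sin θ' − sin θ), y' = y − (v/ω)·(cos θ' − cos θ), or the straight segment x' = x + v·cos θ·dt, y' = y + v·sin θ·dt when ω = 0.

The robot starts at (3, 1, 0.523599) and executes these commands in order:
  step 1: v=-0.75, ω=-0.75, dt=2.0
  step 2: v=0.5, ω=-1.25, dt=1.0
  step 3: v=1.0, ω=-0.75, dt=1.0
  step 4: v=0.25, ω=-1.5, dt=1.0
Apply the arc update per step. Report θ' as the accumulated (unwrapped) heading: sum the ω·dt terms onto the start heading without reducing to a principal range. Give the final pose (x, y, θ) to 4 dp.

(0.6301, 0.4613, -4.4764)

step 1: θ'=-0.9764 (R=1.0000) → pose (1.6715, 1.3060, -0.9764)
step 2: θ'=-2.2264 (R=-0.4000) → pose (1.6572, 0.8382, -2.2264)
step 3: θ'=-2.9764 (R=-1.3333) → pose (0.8195, 0.3358, -2.9764)
step 4: θ'=-4.4764 (R=-0.1667) → pose (0.6301, 0.4613, -4.4764)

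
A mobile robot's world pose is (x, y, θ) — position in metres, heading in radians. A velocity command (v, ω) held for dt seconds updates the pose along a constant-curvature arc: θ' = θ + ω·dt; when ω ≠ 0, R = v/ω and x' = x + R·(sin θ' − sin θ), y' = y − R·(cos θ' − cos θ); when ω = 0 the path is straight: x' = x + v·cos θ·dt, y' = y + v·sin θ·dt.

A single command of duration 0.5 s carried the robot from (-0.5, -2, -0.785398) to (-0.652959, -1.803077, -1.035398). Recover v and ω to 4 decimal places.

v = -0.5000, ω = -0.5000

Δθ = -1.035398 − -0.785398 = -0.250000
ω = Δθ/dt = -0.250000/0.5 = -0.5000
R = −Δy/(cos θ' − cos θ) = 1.0000
v = R·ω = 1.0000·-0.5000 = -0.5000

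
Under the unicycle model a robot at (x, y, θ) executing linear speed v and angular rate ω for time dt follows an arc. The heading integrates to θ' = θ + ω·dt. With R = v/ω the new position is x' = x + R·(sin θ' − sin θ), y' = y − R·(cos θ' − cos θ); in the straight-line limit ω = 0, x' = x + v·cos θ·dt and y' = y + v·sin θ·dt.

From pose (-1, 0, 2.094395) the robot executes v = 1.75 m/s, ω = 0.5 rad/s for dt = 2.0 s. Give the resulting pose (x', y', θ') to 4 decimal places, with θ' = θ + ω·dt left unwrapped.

(-3.8660, 1.7461, 3.0944)

θ' = 2.0944 + 0.5·2.0 = 3.0944
R = v/ω = 1.75/0.5 = 3.5000
x' = -1 + 3.5000·(sin 3.0944 − sin 2.0944) = -3.8660
y' = 0 − 3.5000·(cos 3.0944 − cos 2.0944) = 1.7461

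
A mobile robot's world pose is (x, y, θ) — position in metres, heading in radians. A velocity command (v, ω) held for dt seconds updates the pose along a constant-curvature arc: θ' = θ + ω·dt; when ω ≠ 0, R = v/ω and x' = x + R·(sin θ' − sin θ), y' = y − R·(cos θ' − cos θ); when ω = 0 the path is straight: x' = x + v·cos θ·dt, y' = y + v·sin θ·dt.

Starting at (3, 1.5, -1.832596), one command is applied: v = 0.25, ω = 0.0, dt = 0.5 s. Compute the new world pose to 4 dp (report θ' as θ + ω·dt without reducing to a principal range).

(2.9676, 1.3793, -1.8326)

θ' = -1.8326 + 0.0·0.5 = -1.8326
ω = 0 → straight: x' = 3 + 0.25·cos(-1.8326)·0.5 = 2.9676
y' = 1.5 + 0.25·sin(-1.8326)·0.5 = 1.3793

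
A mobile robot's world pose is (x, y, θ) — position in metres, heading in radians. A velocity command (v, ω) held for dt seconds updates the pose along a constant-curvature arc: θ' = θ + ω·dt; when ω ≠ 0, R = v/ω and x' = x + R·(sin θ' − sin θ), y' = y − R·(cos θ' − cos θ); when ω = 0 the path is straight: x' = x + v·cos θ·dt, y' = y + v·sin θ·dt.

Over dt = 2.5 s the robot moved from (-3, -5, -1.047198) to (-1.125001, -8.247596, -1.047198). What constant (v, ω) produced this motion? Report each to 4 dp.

v = 1.5000, ω = 0.0000

Δθ = -1.047198 − -1.047198 = 0.000000
ω = Δθ/dt = 0.000000/2.5 = 0.0000
ω = 0 → v = (Δx·cos θ + Δy·sin θ)/dt = 1.5000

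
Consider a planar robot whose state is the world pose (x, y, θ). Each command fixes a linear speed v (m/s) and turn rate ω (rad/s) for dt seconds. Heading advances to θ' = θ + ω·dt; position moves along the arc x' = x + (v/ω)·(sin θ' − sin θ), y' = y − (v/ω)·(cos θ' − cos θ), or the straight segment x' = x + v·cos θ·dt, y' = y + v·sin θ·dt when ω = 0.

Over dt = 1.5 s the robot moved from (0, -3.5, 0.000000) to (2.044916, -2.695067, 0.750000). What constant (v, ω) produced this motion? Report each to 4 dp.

v = 1.5000, ω = 0.5000

Δθ = 0.750000 − 0.000000 = 0.750000
ω = Δθ/dt = 0.750000/1.5 = 0.5000
R = Δx/(sin θ' − sin θ) = 3.0000
v = R·ω = 3.0000·0.5000 = 1.5000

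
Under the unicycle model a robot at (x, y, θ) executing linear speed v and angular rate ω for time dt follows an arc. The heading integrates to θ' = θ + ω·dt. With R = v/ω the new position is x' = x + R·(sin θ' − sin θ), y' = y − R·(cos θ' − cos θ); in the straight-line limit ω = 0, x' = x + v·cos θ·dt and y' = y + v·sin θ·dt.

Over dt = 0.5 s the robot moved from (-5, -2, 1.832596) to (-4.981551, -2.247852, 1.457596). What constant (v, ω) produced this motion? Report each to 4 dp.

Δθ = 1.457596 − 1.832596 = -0.375000
ω = Δθ/dt = -0.375000/0.5 = -0.7500
R = −Δy/(cos θ' − cos θ) = 0.6667
v = R·ω = 0.6667·-0.7500 = -0.5000

v = -0.5000, ω = -0.7500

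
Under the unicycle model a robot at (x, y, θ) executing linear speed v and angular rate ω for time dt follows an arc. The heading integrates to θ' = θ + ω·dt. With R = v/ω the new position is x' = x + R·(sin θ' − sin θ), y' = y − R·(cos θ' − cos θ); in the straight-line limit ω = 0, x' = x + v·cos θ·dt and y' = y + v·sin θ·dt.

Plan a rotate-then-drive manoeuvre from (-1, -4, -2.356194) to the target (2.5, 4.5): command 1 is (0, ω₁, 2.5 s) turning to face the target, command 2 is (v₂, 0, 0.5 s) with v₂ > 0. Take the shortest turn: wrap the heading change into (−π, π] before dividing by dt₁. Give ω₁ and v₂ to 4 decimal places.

heading to target = atan2(4.5−-4, 2.5−-1) = 1.1802
Δθ = wrap(1.1802 − -2.3562) = -2.7468; ω₁ = Δθ/dt₁ = -1.0987
distance = √((2.5−-1)² + (4.5−-4)²) = 9.1924; v₂ = distance/dt₂ = 18.3848

ω₁ = -1.0987, v₂ = 18.3848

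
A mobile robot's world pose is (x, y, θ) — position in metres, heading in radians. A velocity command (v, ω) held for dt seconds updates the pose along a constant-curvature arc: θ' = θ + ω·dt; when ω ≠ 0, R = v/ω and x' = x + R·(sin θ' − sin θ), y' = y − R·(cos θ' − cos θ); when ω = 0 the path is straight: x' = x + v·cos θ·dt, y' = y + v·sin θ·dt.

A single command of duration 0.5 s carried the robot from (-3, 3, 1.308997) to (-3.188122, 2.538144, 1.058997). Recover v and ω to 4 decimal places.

Δθ = 1.058997 − 1.308997 = -0.250000
ω = Δθ/dt = -0.250000/0.5 = -0.5000
R = −Δy/(cos θ' − cos θ) = 2.0000
v = R·ω = 2.0000·-0.5000 = -1.0000

v = -1.0000, ω = -0.5000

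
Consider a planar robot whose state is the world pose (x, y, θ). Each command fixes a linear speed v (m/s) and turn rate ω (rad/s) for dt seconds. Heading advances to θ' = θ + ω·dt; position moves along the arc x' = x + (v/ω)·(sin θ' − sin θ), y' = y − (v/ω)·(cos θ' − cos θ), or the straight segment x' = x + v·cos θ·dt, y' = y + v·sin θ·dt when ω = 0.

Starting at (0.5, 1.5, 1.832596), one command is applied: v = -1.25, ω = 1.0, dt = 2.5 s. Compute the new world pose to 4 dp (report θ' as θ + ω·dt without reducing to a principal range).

(2.8683, 1.3601, 4.3326)

θ' = 1.8326 + 1.0·2.5 = 4.3326
R = v/ω = -1.25/1.0 = -1.2500
x' = 0.5 + -1.2500·(sin 4.3326 − sin 1.8326) = 2.8683
y' = 1.5 − -1.2500·(cos 4.3326 − cos 1.8326) = 1.3601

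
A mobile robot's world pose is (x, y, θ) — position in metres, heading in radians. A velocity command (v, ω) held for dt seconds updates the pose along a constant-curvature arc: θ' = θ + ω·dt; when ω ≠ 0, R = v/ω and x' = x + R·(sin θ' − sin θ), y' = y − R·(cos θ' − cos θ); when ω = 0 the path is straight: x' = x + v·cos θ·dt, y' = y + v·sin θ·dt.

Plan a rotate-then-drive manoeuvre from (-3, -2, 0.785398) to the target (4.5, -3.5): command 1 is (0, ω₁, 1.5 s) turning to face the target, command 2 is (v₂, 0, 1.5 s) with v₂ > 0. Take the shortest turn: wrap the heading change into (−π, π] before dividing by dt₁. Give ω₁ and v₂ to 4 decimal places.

ω₁ = -0.6552, v₂ = 5.0990

heading to target = atan2(-3.5−-2, 4.5−-3) = -0.1974
Δθ = wrap(-0.1974 − 0.7854) = -0.9828; ω₁ = Δθ/dt₁ = -0.6552
distance = √((4.5−-3)² + (-3.5−-2)²) = 7.6485; v₂ = distance/dt₂ = 5.0990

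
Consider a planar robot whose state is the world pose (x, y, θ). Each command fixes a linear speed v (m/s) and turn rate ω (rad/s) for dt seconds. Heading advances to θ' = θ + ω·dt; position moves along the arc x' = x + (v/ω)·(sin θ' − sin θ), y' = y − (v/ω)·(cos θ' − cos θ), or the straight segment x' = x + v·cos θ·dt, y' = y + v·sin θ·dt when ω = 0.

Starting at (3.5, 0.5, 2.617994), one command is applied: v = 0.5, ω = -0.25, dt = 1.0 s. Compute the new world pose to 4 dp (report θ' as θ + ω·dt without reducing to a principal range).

(3.1026, 0.8012, 2.3680)

θ' = 2.6180 + -0.25·1.0 = 2.3680
R = v/ω = 0.5/-0.25 = -2.0000
x' = 3.5 + -2.0000·(sin 2.3680 − sin 2.6180) = 3.1026
y' = 0.5 − -2.0000·(cos 2.3680 − cos 2.6180) = 0.8012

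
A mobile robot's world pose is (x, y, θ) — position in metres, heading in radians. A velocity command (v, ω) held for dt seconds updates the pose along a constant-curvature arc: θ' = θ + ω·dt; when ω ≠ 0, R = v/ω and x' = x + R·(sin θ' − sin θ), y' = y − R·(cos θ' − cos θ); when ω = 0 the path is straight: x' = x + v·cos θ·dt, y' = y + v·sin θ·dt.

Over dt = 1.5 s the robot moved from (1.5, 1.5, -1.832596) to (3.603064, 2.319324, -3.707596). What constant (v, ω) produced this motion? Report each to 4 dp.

v = -1.7500, ω = -1.2500

Δθ = -3.707596 − -1.832596 = -1.875000
ω = Δθ/dt = -1.875000/1.5 = -1.2500
R = Δx/(sin θ' − sin θ) = 1.4000
v = R·ω = 1.4000·-1.2500 = -1.7500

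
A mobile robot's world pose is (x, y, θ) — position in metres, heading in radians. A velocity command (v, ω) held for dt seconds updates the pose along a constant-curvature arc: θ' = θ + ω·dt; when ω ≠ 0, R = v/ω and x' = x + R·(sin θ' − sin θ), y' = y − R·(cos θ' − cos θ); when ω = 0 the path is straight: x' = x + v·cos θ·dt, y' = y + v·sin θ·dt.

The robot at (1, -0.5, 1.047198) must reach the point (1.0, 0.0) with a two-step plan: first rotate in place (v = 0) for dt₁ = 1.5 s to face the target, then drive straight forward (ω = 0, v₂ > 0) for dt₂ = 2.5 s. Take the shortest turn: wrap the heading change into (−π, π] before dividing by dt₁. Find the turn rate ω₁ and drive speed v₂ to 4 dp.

ω₁ = 0.3491, v₂ = 0.2000

heading to target = atan2(0−-0.5, 1−1) = 1.5708
Δθ = wrap(1.5708 − 1.0472) = 0.5236; ω₁ = Δθ/dt₁ = 0.3491
distance = √((1−1)² + (0−-0.5)²) = 0.5000; v₂ = distance/dt₂ = 0.2000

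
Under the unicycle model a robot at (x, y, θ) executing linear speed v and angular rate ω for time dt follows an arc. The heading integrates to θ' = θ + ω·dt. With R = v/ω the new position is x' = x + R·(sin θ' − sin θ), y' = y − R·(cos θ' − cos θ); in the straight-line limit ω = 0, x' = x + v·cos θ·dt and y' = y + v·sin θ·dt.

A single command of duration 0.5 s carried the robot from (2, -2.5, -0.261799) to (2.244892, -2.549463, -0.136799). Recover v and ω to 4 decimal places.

Δθ = -0.136799 − -0.261799 = 0.125000
ω = Δθ/dt = 0.125000/0.5 = 0.2500
R = Δx/(sin θ' − sin θ) = 2.0000
v = R·ω = 2.0000·0.2500 = 0.5000

v = 0.5000, ω = 0.2500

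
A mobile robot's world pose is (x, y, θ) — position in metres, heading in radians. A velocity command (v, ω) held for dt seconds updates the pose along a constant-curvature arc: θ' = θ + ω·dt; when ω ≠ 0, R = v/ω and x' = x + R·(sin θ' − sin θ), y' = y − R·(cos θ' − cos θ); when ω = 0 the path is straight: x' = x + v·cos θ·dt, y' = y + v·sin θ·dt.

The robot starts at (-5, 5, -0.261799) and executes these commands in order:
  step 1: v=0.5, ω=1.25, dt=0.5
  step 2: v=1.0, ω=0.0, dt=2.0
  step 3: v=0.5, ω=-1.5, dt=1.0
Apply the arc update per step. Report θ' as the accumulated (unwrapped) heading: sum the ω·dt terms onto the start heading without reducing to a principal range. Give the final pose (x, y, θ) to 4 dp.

step 1: θ'=0.3632 (R=0.4000) → pose (-4.7544, 5.0125, 0.3632)
step 2: θ'=0.3632 (straight) → pose (-2.8848, 5.7230, 0.3632)
step 3: θ'=-1.1368 (R=-0.3333) → pose (-2.4640, 5.5516, -1.1368)

(-2.4640, 5.5516, -1.1368)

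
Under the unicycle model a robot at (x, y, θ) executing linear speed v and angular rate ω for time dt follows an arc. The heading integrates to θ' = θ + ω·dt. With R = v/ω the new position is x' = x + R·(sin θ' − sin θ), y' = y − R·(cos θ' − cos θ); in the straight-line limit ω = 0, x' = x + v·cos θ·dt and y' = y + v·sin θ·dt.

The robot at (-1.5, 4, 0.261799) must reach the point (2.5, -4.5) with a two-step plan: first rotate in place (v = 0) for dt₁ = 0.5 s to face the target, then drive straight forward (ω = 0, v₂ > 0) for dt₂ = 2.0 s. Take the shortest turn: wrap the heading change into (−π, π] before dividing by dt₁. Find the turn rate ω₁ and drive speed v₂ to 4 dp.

heading to target = atan2(-4.5−4, 2.5−-1.5) = -1.1310
Δθ = wrap(-1.1310 − 0.2618) = -1.3928; ω₁ = Δθ/dt₁ = -2.7855
distance = √((2.5−-1.5)² + (-4.5−4)²) = 9.3941; v₂ = distance/dt₂ = 4.6971

ω₁ = -2.7855, v₂ = 4.6971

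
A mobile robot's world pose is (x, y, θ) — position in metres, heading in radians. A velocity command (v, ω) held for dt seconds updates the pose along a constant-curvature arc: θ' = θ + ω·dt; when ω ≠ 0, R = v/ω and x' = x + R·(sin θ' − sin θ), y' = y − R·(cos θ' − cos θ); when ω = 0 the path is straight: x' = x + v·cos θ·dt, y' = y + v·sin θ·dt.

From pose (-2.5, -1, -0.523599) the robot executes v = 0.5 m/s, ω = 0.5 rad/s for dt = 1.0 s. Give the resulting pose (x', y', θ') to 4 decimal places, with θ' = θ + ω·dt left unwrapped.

θ' = -0.5236 + 0.5·1.0 = -0.0236
R = v/ω = 0.5/0.5 = 1.0000
x' = -2.5 + 1.0000·(sin -0.0236 − sin -0.5236) = -2.0236
y' = -1 − 1.0000·(cos -0.0236 − cos -0.5236) = -1.1337

(-2.0236, -1.1337, -0.0236)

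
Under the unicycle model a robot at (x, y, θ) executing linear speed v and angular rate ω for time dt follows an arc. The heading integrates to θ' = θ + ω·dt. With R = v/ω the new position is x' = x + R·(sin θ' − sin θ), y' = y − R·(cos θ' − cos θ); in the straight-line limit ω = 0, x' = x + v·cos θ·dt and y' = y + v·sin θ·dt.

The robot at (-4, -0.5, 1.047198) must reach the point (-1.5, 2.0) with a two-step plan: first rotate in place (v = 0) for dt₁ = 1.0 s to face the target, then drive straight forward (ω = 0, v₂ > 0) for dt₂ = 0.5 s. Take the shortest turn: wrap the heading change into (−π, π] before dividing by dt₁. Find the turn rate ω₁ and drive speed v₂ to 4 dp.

ω₁ = -0.2618, v₂ = 7.0711

heading to target = atan2(2−-0.5, -1.5−-4) = 0.7854
Δθ = wrap(0.7854 − 1.0472) = -0.2618; ω₁ = Δθ/dt₁ = -0.2618
distance = √((-1.5−-4)² + (2−-0.5)²) = 3.5355; v₂ = distance/dt₂ = 7.0711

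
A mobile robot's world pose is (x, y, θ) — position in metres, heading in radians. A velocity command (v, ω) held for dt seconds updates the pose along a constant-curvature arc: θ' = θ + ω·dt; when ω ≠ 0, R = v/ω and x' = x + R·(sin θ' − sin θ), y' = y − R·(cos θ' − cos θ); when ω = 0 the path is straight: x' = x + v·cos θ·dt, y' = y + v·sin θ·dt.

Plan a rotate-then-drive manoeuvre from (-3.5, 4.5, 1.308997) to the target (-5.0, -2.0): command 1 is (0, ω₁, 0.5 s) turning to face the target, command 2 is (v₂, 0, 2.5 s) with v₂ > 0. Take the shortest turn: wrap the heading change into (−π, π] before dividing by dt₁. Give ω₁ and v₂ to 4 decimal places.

heading to target = atan2(-2−4.5, -5−-3.5) = -1.7976
Δθ = wrap(-1.7976 − 1.3090) = -3.1066; ω₁ = Δθ/dt₁ = -6.2132
distance = √((-5−-3.5)² + (-2−4.5)²) = 6.6708; v₂ = distance/dt₂ = 2.6683

ω₁ = -6.2132, v₂ = 2.6683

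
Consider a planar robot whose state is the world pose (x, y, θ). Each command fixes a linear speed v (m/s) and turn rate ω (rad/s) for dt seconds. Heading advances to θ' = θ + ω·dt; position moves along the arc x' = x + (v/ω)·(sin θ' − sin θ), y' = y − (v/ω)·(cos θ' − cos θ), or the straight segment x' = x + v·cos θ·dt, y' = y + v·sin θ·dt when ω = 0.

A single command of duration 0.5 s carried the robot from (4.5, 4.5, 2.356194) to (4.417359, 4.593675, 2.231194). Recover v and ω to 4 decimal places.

Δθ = 2.231194 − 2.356194 = -0.125000
ω = Δθ/dt = -0.125000/0.5 = -0.2500
R = −Δy/(cos θ' − cos θ) = -1.0000
v = R·ω = -1.0000·-0.2500 = 0.2500

v = 0.2500, ω = -0.2500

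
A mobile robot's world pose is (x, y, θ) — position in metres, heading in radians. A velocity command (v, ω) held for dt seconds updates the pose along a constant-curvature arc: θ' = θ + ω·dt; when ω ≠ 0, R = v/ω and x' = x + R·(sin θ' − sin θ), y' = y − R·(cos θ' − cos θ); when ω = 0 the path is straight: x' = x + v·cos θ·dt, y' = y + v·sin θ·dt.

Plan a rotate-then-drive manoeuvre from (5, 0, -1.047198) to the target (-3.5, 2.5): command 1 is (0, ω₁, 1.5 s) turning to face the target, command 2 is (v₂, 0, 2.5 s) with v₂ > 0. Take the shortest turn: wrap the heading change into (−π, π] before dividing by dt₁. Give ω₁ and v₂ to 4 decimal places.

heading to target = atan2(2.5−0, -3.5−5) = 2.8555
Δθ = wrap(2.8555 − -1.0472) = -2.3804; ω₁ = Δθ/dt₁ = -1.5870
distance = √((-3.5−5)² + (2.5−0)²) = 8.8600; v₂ = distance/dt₂ = 3.5440

ω₁ = -1.5870, v₂ = 3.5440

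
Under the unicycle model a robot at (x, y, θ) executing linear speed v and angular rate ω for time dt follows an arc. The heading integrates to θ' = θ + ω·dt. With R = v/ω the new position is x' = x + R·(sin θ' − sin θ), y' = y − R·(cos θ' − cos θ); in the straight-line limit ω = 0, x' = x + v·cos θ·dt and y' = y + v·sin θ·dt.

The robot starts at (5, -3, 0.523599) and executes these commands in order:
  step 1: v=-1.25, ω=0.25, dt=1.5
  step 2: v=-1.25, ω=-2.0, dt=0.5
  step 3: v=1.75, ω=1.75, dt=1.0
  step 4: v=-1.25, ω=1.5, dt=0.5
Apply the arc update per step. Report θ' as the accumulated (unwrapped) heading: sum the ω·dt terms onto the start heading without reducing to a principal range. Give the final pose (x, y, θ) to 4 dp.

step 1: θ'=0.8986 (R=-5.0000) → pose (3.5877, -4.2166, 0.8986)
step 2: θ'=-0.1014 (R=0.6250) → pose (3.0354, -4.4492, -0.1014)
step 3: θ'=1.6486 (R=1.0000) → pose (4.1336, -3.3766, 1.6486)
step 4: θ'=2.3986 (R=-0.8333) → pose (4.4007, -3.9255, 2.3986)

(4.4007, -3.9255, 2.3986)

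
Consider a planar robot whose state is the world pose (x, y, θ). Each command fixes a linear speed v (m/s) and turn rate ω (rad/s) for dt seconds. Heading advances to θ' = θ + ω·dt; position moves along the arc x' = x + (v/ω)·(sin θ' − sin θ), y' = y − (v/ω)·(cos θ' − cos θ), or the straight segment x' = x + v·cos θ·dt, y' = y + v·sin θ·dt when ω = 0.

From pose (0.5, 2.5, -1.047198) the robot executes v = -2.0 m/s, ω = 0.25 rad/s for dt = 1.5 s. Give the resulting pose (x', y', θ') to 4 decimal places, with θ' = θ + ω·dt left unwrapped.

(-1.4465, 4.7596, -0.6722)

θ' = -1.0472 + 0.25·1.5 = -0.6722
R = v/ω = -2.0/0.25 = -8.0000
x' = 0.5 + -8.0000·(sin -0.6722 − sin -1.0472) = -1.4465
y' = 2.5 − -8.0000·(cos -0.6722 − cos -1.0472) = 4.7596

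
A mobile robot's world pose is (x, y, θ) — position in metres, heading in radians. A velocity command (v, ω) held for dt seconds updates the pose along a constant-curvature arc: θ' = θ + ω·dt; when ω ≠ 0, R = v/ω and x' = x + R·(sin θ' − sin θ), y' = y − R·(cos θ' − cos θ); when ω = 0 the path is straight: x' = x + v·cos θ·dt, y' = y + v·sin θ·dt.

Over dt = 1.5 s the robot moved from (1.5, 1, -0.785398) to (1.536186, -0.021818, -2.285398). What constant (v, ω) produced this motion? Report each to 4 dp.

Δθ = -2.285398 − -0.785398 = -1.500000
ω = Δθ/dt = -1.500000/1.5 = -1.0000
R = −Δy/(cos θ' − cos θ) = -0.7500
v = R·ω = -0.7500·-1.0000 = 0.7500

v = 0.7500, ω = -1.0000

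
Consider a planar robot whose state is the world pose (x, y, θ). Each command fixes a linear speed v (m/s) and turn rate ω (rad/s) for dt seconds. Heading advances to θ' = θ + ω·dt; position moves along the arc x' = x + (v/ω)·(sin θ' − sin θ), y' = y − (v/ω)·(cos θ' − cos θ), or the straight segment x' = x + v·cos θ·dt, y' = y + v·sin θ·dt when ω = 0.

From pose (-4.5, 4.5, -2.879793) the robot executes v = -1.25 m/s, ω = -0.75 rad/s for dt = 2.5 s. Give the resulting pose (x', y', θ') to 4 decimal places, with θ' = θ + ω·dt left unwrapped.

θ' = -2.8798 + -0.75·2.5 = -4.7548
R = v/ω = -1.25/-0.75 = 1.6667
x' = -4.5 + 1.6667·(sin -4.7548 − sin -2.8798) = -2.4035
y' = 4.5 − 1.6667·(cos -4.7548 − cos -2.8798) = 2.8195

(-2.4035, 2.8195, -4.7548)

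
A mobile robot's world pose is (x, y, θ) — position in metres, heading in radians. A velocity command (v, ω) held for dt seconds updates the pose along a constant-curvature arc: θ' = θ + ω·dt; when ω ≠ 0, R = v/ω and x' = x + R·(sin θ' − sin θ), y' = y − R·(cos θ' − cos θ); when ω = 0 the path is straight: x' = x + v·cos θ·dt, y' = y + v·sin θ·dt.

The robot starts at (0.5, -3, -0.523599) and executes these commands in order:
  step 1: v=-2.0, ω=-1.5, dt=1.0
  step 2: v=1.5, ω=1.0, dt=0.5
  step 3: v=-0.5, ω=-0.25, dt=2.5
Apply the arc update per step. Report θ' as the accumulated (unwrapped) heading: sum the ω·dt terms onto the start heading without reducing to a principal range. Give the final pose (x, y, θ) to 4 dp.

step 1: θ'=-2.0236 (R=1.3333) → pose (-0.0323, -1.2620, -2.0236)
step 2: θ'=-1.5236 (R=1.5000) → pose (-0.1818, -1.9890, -1.5236)
step 3: θ'=-2.1486 (R=2.0000) → pose (0.1407, -0.8023, -2.1486)

(0.1407, -0.8023, -2.1486)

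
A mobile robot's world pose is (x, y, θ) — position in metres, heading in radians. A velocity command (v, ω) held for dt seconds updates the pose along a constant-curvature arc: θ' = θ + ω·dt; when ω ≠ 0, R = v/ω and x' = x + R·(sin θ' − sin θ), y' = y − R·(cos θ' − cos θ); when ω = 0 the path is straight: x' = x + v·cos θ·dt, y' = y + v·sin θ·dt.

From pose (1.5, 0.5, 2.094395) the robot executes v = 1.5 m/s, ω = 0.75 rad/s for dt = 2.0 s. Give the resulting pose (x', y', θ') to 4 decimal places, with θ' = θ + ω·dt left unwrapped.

(-1.1070, 1.2984, 3.5944)

θ' = 2.0944 + 0.75·2.0 = 3.5944
R = v/ω = 1.5/0.75 = 2.0000
x' = 1.5 + 2.0000·(sin 3.5944 − sin 2.0944) = -1.1070
y' = 0.5 − 2.0000·(cos 3.5944 − cos 2.0944) = 1.2984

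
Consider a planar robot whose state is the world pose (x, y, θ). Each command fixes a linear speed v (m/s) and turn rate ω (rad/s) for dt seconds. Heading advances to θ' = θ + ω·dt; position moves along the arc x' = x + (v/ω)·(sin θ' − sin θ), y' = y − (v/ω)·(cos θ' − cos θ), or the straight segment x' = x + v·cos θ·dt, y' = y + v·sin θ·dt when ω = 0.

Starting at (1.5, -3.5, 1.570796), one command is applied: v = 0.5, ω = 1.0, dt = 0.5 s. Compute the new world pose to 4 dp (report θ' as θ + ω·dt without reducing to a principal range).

(1.4388, -3.2603, 2.0708)

θ' = 1.5708 + 1.0·0.5 = 2.0708
R = v/ω = 0.5/1.0 = 0.5000
x' = 1.5 + 0.5000·(sin 2.0708 − sin 1.5708) = 1.4388
y' = -3.5 − 0.5000·(cos 2.0708 − cos 1.5708) = -3.2603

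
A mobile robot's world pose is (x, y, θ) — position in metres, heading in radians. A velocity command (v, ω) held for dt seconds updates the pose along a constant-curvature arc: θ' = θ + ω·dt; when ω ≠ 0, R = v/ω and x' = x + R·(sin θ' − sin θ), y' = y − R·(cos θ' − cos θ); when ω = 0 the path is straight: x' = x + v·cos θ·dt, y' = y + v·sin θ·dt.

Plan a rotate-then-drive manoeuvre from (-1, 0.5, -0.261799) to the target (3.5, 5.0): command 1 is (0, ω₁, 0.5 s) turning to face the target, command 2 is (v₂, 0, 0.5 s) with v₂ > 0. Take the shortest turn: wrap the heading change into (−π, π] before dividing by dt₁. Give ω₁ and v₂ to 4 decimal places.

ω₁ = 2.0944, v₂ = 12.7279

heading to target = atan2(5−0.5, 3.5−-1) = 0.7854
Δθ = wrap(0.7854 − -0.2618) = 1.0472; ω₁ = Δθ/dt₁ = 2.0944
distance = √((3.5−-1)² + (5−0.5)²) = 6.3640; v₂ = distance/dt₂ = 12.7279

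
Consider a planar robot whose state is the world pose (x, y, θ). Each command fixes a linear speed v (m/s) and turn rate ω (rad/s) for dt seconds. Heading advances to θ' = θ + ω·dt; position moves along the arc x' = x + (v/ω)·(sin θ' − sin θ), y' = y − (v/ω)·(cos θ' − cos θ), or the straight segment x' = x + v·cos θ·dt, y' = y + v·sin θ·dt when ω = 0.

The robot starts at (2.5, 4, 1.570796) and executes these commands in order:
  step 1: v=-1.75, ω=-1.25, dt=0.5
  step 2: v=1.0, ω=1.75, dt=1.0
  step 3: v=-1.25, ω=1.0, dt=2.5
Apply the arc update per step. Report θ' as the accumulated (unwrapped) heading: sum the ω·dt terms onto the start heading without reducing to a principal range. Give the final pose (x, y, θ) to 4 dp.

step 1: θ'=0.9458 (R=1.4000) → pose (2.2353, 3.1809, 0.9458)
step 2: θ'=2.6958 (R=0.5714) → pose (2.0183, 4.0308, 2.6958)
step 3: θ'=5.1958 (R=-1.2500) → pose (3.6641, 5.7396, 5.1958)

(3.6641, 5.7396, 5.1958)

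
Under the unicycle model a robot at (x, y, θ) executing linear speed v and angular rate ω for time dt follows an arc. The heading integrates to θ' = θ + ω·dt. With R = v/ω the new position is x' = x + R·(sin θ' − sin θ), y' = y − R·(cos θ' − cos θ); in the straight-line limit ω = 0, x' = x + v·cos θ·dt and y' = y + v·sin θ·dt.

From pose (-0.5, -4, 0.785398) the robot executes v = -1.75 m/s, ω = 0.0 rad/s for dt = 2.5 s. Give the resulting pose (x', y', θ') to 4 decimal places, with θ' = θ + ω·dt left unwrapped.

(-3.5936, -7.0936, 0.7854)

θ' = 0.7854 + 0.0·2.5 = 0.7854
ω = 0 → straight: x' = -0.5 + -1.75·cos(0.7854)·2.5 = -3.5936
y' = -4 + -1.75·sin(0.7854)·2.5 = -7.0936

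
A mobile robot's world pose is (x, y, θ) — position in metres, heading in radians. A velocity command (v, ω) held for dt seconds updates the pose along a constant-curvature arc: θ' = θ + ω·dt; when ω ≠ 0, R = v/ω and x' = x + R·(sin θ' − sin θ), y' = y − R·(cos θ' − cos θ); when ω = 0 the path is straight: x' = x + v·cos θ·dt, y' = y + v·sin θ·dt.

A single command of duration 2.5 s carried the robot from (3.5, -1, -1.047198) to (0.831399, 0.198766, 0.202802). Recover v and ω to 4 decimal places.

Δθ = 0.202802 − -1.047198 = 1.250000
ω = Δθ/dt = 1.250000/2.5 = 0.5000
R = Δx/(sin θ' − sin θ) = -2.5000
v = R·ω = -2.5000·0.5000 = -1.2500

v = -1.2500, ω = 0.5000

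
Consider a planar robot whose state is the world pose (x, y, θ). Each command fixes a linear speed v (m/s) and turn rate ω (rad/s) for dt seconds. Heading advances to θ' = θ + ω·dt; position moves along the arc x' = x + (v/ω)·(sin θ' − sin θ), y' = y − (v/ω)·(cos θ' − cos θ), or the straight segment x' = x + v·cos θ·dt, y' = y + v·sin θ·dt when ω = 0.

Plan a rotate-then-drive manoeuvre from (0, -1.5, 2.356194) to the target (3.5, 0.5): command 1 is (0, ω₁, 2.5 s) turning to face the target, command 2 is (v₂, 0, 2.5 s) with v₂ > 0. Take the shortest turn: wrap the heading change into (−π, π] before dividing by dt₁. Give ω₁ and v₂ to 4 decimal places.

ω₁ = -0.7348, v₂ = 1.6125

heading to target = atan2(0.5−-1.5, 3.5−0) = 0.5191
Δθ = wrap(0.5191 − 2.3562) = -1.8370; ω₁ = Δθ/dt₁ = -0.7348
distance = √((3.5−0)² + (0.5−-1.5)²) = 4.0311; v₂ = distance/dt₂ = 1.6125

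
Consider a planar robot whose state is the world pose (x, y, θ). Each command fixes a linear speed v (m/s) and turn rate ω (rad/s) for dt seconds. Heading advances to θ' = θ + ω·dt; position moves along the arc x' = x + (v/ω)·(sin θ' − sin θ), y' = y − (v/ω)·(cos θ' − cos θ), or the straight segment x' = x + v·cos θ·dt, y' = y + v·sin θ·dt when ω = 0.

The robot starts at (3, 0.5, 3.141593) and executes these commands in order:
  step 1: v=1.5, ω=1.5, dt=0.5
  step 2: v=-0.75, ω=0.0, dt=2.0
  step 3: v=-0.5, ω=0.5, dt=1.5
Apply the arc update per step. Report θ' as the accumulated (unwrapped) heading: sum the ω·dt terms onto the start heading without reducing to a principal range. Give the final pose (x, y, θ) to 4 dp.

(3.7318, 1.9151, 4.6416)

step 1: θ'=3.8916 (R=1.0000) → pose (2.3184, 0.2317, 3.8916)
step 2: θ'=3.8916 (straight) → pose (3.4159, 1.2541, 3.8916)
step 3: θ'=4.6416 (R=-1.0000) → pose (3.7318, 1.9151, 4.6416)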